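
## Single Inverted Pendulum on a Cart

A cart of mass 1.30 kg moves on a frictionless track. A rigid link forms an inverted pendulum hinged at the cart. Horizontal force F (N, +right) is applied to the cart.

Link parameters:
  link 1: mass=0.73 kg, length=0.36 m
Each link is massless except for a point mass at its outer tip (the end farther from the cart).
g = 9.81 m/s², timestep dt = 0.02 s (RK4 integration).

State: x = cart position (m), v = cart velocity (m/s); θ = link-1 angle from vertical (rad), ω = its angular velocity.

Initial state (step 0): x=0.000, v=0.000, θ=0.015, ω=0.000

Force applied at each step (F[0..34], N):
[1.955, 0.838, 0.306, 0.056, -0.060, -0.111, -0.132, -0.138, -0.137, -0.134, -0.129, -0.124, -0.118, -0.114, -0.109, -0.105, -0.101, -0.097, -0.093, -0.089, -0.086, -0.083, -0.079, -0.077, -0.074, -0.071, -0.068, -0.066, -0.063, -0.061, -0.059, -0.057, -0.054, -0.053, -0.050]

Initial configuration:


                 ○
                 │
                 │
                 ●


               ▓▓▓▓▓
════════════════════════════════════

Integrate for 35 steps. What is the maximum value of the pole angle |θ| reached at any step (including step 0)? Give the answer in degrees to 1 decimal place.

apply F[0]=+1.955 → step 1: x=0.000, v=0.028, θ=0.014, ω=-0.071
apply F[1]=+0.838 → step 2: x=0.001, v=0.040, θ=0.013, ω=-0.095
apply F[2]=+0.306 → step 3: x=0.002, v=0.043, θ=0.011, ω=-0.098
apply F[3]=+0.056 → step 4: x=0.003, v=0.043, θ=0.009, ω=-0.093
apply F[4]=-0.060 → step 5: x=0.004, v=0.041, θ=0.007, ω=-0.083
apply F[5]=-0.111 → step 6: x=0.004, v=0.039, θ=0.005, ω=-0.073
apply F[6]=-0.132 → step 7: x=0.005, v=0.036, θ=0.004, ω=-0.064
apply F[7]=-0.138 → step 8: x=0.006, v=0.034, θ=0.003, ω=-0.055
apply F[8]=-0.137 → step 9: x=0.006, v=0.031, θ=0.002, ω=-0.047
apply F[9]=-0.134 → step 10: x=0.007, v=0.029, θ=0.001, ω=-0.040
apply F[10]=-0.129 → step 11: x=0.008, v=0.027, θ=0.000, ω=-0.034
apply F[11]=-0.124 → step 12: x=0.008, v=0.025, θ=-0.000, ω=-0.028
apply F[12]=-0.118 → step 13: x=0.009, v=0.023, θ=-0.001, ω=-0.024
apply F[13]=-0.114 → step 14: x=0.009, v=0.022, θ=-0.001, ω=-0.020
apply F[14]=-0.109 → step 15: x=0.009, v=0.020, θ=-0.002, ω=-0.016
apply F[15]=-0.105 → step 16: x=0.010, v=0.019, θ=-0.002, ω=-0.013
apply F[16]=-0.101 → step 17: x=0.010, v=0.018, θ=-0.002, ω=-0.011
apply F[17]=-0.097 → step 18: x=0.011, v=0.016, θ=-0.002, ω=-0.009
apply F[18]=-0.093 → step 19: x=0.011, v=0.015, θ=-0.003, ω=-0.007
apply F[19]=-0.089 → step 20: x=0.011, v=0.014, θ=-0.003, ω=-0.005
apply F[20]=-0.086 → step 21: x=0.011, v=0.013, θ=-0.003, ω=-0.004
apply F[21]=-0.083 → step 22: x=0.012, v=0.012, θ=-0.003, ω=-0.002
apply F[22]=-0.079 → step 23: x=0.012, v=0.011, θ=-0.003, ω=-0.001
apply F[23]=-0.077 → step 24: x=0.012, v=0.010, θ=-0.003, ω=-0.001
apply F[24]=-0.074 → step 25: x=0.012, v=0.009, θ=-0.003, ω=0.000
apply F[25]=-0.071 → step 26: x=0.013, v=0.009, θ=-0.003, ω=0.001
apply F[26]=-0.068 → step 27: x=0.013, v=0.008, θ=-0.003, ω=0.001
apply F[27]=-0.066 → step 28: x=0.013, v=0.007, θ=-0.003, ω=0.002
apply F[28]=-0.063 → step 29: x=0.013, v=0.007, θ=-0.003, ω=0.002
apply F[29]=-0.061 → step 30: x=0.013, v=0.006, θ=-0.003, ω=0.002
apply F[30]=-0.059 → step 31: x=0.013, v=0.005, θ=-0.003, ω=0.003
apply F[31]=-0.057 → step 32: x=0.013, v=0.005, θ=-0.003, ω=0.003
apply F[32]=-0.054 → step 33: x=0.013, v=0.004, θ=-0.003, ω=0.003
apply F[33]=-0.053 → step 34: x=0.013, v=0.004, θ=-0.002, ω=0.003
apply F[34]=-0.050 → step 35: x=0.014, v=0.003, θ=-0.002, ω=0.003
Max |angle| over trajectory = 0.015 rad = 0.9°.

Answer: 0.9°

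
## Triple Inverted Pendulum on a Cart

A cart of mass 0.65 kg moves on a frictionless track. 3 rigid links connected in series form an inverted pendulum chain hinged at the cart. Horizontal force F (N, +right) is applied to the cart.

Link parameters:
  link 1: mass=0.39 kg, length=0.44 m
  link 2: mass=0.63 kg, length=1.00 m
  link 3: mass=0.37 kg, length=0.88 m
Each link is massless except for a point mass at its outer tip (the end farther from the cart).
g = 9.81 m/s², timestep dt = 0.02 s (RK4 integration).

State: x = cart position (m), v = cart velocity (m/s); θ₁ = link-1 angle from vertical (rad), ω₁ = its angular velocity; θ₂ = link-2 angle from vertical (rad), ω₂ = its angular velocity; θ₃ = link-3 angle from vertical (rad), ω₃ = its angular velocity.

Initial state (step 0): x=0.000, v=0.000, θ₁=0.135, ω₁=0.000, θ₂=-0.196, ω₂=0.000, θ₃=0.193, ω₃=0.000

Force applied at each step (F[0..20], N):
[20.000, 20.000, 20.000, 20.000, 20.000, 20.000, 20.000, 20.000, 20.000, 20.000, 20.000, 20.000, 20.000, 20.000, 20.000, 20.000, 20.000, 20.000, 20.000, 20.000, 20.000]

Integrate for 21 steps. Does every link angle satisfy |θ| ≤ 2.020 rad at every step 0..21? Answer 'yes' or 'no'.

Answer: yes

Derivation:
apply F[0]=+20.000 → step 1: x=0.006, v=0.559, θ₁=0.127, ω₁=-0.850, θ₂=-0.199, ω₂=-0.270, θ₃=0.194, ω₃=0.127
apply F[1]=+20.000 → step 2: x=0.022, v=1.128, θ₁=0.101, ω₁=-1.774, θ₂=-0.207, ω₂=-0.512, θ₃=0.198, ω₃=0.247
apply F[2]=+20.000 → step 3: x=0.051, v=1.718, θ₁=0.055, ω₁=-2.845, θ₂=-0.219, ω₂=-0.695, θ₃=0.204, ω₃=0.346
apply F[3]=+20.000 → step 4: x=0.091, v=2.329, θ₁=-0.015, ω₁=-4.120, θ₂=-0.234, ω₂=-0.779, θ₃=0.212, ω₃=0.398
apply F[4]=+20.000 → step 5: x=0.144, v=2.935, θ₁=-0.111, ω₁=-5.569, θ₂=-0.249, ω₂=-0.738, θ₃=0.219, ω₃=0.357
apply F[5]=+20.000 → step 6: x=0.208, v=3.463, θ₁=-0.237, ω₁=-6.928, θ₂=-0.263, ω₂=-0.623, θ₃=0.225, ω₃=0.173
apply F[6]=+20.000 → step 7: x=0.281, v=3.833, θ₁=-0.385, ω₁=-7.772, θ₂=-0.275, ω₂=-0.592, θ₃=0.225, ω₃=-0.137
apply F[7]=+20.000 → step 8: x=0.360, v=4.057, θ₁=-0.544, ω₁=-8.015, θ₂=-0.288, ω₂=-0.760, θ₃=0.219, ω₃=-0.477
apply F[8]=+20.000 → step 9: x=0.443, v=4.209, θ₁=-0.703, ω₁=-7.917, θ₂=-0.306, ω₂=-1.096, θ₃=0.207, ω₃=-0.780
apply F[9]=+20.000 → step 10: x=0.529, v=4.339, θ₁=-0.860, ω₁=-7.693, θ₂=-0.332, ω₂=-1.533, θ₃=0.188, ω₃=-1.037
apply F[10]=+20.000 → step 11: x=0.617, v=4.465, θ₁=-1.011, ω₁=-7.426, θ₂=-0.368, ω₂=-2.027, θ₃=0.165, ω₃=-1.260
apply F[11]=+20.000 → step 12: x=0.707, v=4.591, θ₁=-1.156, ω₁=-7.128, θ₂=-0.414, ω₂=-2.553, θ₃=0.138, ω₃=-1.467
apply F[12]=+20.000 → step 13: x=0.800, v=4.720, θ₁=-1.296, ω₁=-6.782, θ₂=-0.470, ω₂=-3.098, θ₃=0.107, ω₃=-1.669
apply F[13]=+20.000 → step 14: x=0.896, v=4.855, θ₁=-1.427, ω₁=-6.361, θ₂=-0.538, ω₂=-3.651, θ₃=0.071, ω₃=-1.879
apply F[14]=+20.000 → step 15: x=0.995, v=4.996, θ₁=-1.549, ω₁=-5.834, θ₂=-0.616, ω₂=-4.203, θ₃=0.031, ω₃=-2.108
apply F[15]=+20.000 → step 16: x=1.096, v=5.148, θ₁=-1.660, ω₁=-5.170, θ₂=-0.706, ω₂=-4.744, θ₃=-0.013, ω₃=-2.368
apply F[16]=+20.000 → step 17: x=1.201, v=5.308, θ₁=-1.755, ω₁=-4.347, θ₂=-0.806, ω₂=-5.267, θ₃=-0.064, ω₃=-2.671
apply F[17]=+20.000 → step 18: x=1.308, v=5.472, θ₁=-1.832, ω₁=-3.351, θ₂=-0.916, ω₂=-5.768, θ₃=-0.121, ω₃=-3.032
apply F[18]=+20.000 → step 19: x=1.419, v=5.624, θ₁=-1.888, ω₁=-2.192, θ₂=-1.036, ω₂=-6.245, θ₃=-0.185, ω₃=-3.468
apply F[19]=+20.000 → step 20: x=1.533, v=5.740, θ₁=-1.919, ω₁=-0.910, θ₂=-1.166, ω₂=-6.699, θ₃=-0.260, ω₃=-4.003
apply F[20]=+20.000 → step 21: x=1.649, v=5.781, θ₁=-1.924, ω₁=0.406, θ₂=-1.304, ω₂=-7.119, θ₃=-0.346, ω₃=-4.671
Max |angle| over trajectory = 1.924 rad; bound = 2.020 → within bound.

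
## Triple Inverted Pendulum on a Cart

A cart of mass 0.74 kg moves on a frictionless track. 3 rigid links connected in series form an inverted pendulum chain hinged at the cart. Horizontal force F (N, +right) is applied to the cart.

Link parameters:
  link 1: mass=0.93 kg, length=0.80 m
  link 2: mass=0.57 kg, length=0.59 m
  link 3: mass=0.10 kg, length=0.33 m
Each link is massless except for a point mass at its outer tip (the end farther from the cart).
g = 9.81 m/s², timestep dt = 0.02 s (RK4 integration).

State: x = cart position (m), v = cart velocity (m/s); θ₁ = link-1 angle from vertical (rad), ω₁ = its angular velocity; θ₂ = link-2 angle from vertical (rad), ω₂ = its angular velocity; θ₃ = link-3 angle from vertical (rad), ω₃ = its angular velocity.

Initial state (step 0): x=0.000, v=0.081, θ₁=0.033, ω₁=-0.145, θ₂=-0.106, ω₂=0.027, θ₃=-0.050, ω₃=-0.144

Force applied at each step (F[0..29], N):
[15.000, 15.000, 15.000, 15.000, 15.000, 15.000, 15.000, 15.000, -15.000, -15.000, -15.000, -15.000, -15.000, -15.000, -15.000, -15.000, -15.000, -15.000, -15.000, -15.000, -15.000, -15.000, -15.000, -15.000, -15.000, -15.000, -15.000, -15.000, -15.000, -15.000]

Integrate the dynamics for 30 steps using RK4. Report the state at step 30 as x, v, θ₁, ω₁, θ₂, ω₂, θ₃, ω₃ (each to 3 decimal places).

apply F[0]=+15.000 → step 1: x=0.006, v=0.473, θ₁=0.026, ω₁=-0.603, θ₂=-0.106, ω₂=-0.056, θ₃=-0.052, ω₃=-0.105
apply F[1]=+15.000 → step 2: x=0.019, v=0.871, θ₁=0.009, ω₁=-1.075, θ₂=-0.108, ω₂=-0.128, θ₃=-0.054, ω₃=-0.069
apply F[2]=+15.000 → step 3: x=0.040, v=1.278, θ₁=-0.018, ω₁=-1.568, θ₂=-0.111, ω₂=-0.182, θ₃=-0.055, ω₃=-0.037
apply F[3]=+15.000 → step 4: x=0.070, v=1.692, θ₁=-0.054, ω₁=-2.086, θ₂=-0.115, ω₂=-0.214, θ₃=-0.056, ω₃=-0.011
apply F[4]=+15.000 → step 5: x=0.108, v=2.110, θ₁=-0.101, ω₁=-2.622, θ₂=-0.120, ω₂=-0.224, θ₃=-0.056, ω₃=0.005
apply F[5]=+15.000 → step 6: x=0.154, v=2.517, θ₁=-0.159, ω₁=-3.158, θ₂=-0.124, ω₂=-0.225, θ₃=-0.056, ω₃=0.007
apply F[6]=+15.000 → step 7: x=0.209, v=2.894, θ₁=-0.227, ω₁=-3.663, θ₂=-0.129, ω₂=-0.238, θ₃=-0.056, ω₃=-0.010
apply F[7]=+15.000 → step 8: x=0.270, v=3.221, θ₁=-0.305, ω₁=-4.105, θ₂=-0.134, ω₂=-0.289, θ₃=-0.056, ω₃=-0.047
apply F[8]=-15.000 → step 9: x=0.331, v=2.858, θ₁=-0.384, ω₁=-3.771, θ₂=-0.140, ω₂=-0.255, θ₃=-0.057, ω₃=-0.031
apply F[9]=-15.000 → step 10: x=0.384, v=2.535, θ₁=-0.457, ω₁=-3.525, θ₂=-0.144, ω₂=-0.182, θ₃=-0.057, ω₃=-0.004
apply F[10]=-15.000 → step 11: x=0.432, v=2.244, θ₁=-0.525, ω₁=-3.352, θ₂=-0.147, ω₂=-0.074, θ₃=-0.057, ω₃=0.029
apply F[11]=-15.000 → step 12: x=0.474, v=1.976, θ₁=-0.591, ω₁=-3.238, θ₂=-0.147, ω₂=0.063, θ₃=-0.056, ω₃=0.064
apply F[12]=-15.000 → step 13: x=0.511, v=1.726, θ₁=-0.655, ω₁=-3.172, θ₂=-0.144, ω₂=0.225, θ₃=-0.055, ω₃=0.099
apply F[13]=-15.000 → step 14: x=0.543, v=1.486, θ₁=-0.718, ω₁=-3.143, θ₂=-0.138, ω₂=0.405, θ₃=-0.052, ω₃=0.131
apply F[14]=-15.000 → step 15: x=0.571, v=1.251, θ₁=-0.781, ω₁=-3.144, θ₂=-0.128, ω₂=0.598, θ₃=-0.049, ω₃=0.158
apply F[15]=-15.000 → step 16: x=0.594, v=1.019, θ₁=-0.844, ω₁=-3.169, θ₂=-0.114, ω₂=0.801, θ₃=-0.046, ω₃=0.180
apply F[16]=-15.000 → step 17: x=0.612, v=0.785, θ₁=-0.908, ω₁=-3.213, θ₂=-0.096, ω₂=1.010, θ₃=-0.042, ω₃=0.195
apply F[17]=-15.000 → step 18: x=0.625, v=0.547, θ₁=-0.973, ω₁=-3.273, θ₂=-0.073, ω₂=1.221, θ₃=-0.038, ω₃=0.203
apply F[18]=-15.000 → step 19: x=0.633, v=0.304, θ₁=-1.039, ω₁=-3.346, θ₂=-0.047, ω₂=1.430, θ₃=-0.034, ω₃=0.207
apply F[19]=-15.000 → step 20: x=0.637, v=0.053, θ₁=-1.107, ω₁=-3.431, θ₂=-0.016, ω₂=1.634, θ₃=-0.030, ω₃=0.207
apply F[20]=-15.000 → step 21: x=0.635, v=-0.207, θ₁=-1.176, ω₁=-3.527, θ₂=0.019, ω₂=1.830, θ₃=-0.026, ω₃=0.206
apply F[21]=-15.000 → step 22: x=0.629, v=-0.477, θ₁=-1.248, ω₁=-3.635, θ₂=0.057, ω₂=2.016, θ₃=-0.022, ω₃=0.207
apply F[22]=-15.000 → step 23: x=0.616, v=-0.757, θ₁=-1.322, ω₁=-3.755, θ₂=0.099, ω₂=2.187, θ₃=-0.017, ω₃=0.213
apply F[23]=-15.000 → step 24: x=0.598, v=-1.050, θ₁=-1.398, ω₁=-3.891, θ₂=0.144, ω₂=2.340, θ₃=-0.013, ω₃=0.228
apply F[24]=-15.000 → step 25: x=0.574, v=-1.357, θ₁=-1.477, ω₁=-4.046, θ₂=0.193, ω₂=2.472, θ₃=-0.008, ω₃=0.255
apply F[25]=-15.000 → step 26: x=0.544, v=-1.680, θ₁=-1.560, ω₁=-4.226, θ₂=0.243, ω₂=2.579, θ₃=-0.003, ω₃=0.294
apply F[26]=-15.000 → step 27: x=0.507, v=-2.024, θ₁=-1.647, ω₁=-4.438, θ₂=0.296, ω₂=2.654, θ₃=0.004, ω₃=0.346
apply F[27]=-15.000 → step 28: x=0.463, v=-2.394, θ₁=-1.738, ω₁=-4.692, θ₂=0.349, ω₂=2.692, θ₃=0.011, ω₃=0.407
apply F[28]=-15.000 → step 29: x=0.411, v=-2.801, θ₁=-1.835, ω₁=-5.004, θ₂=0.403, ω₂=2.686, θ₃=0.020, ω₃=0.468
apply F[29]=-15.000 → step 30: x=0.350, v=-3.257, θ₁=-1.939, ω₁=-5.394, θ₂=0.456, ω₂=2.630, θ₃=0.030, ω₃=0.512

Answer: x=0.350, v=-3.257, θ₁=-1.939, ω₁=-5.394, θ₂=0.456, ω₂=2.630, θ₃=0.030, ω₃=0.512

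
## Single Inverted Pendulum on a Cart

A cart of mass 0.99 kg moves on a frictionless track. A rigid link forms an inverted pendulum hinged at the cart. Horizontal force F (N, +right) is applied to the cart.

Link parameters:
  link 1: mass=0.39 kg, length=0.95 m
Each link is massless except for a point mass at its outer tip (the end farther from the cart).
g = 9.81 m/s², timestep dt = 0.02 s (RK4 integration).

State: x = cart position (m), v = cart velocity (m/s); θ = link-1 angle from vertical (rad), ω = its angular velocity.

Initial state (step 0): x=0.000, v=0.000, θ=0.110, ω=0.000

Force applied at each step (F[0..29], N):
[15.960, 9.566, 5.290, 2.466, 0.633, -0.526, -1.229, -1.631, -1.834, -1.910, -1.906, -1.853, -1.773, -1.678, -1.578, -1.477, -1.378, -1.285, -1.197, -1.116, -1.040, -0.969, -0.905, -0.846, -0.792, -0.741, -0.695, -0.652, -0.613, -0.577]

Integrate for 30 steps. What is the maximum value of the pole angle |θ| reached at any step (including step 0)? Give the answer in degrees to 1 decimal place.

Answer: 6.3°

Derivation:
apply F[0]=+15.960 → step 1: x=0.003, v=0.313, θ=0.107, ω=-0.305
apply F[1]=+9.566 → step 2: x=0.011, v=0.497, θ=0.099, ω=-0.477
apply F[2]=+5.290 → step 3: x=0.022, v=0.597, θ=0.089, ω=-0.562
apply F[3]=+2.466 → step 4: x=0.035, v=0.640, θ=0.077, ω=-0.590
apply F[4]=+0.633 → step 5: x=0.047, v=0.648, θ=0.066, ω=-0.583
apply F[5]=-0.526 → step 6: x=0.060, v=0.633, θ=0.054, ω=-0.555
apply F[6]=-1.229 → step 7: x=0.073, v=0.604, θ=0.043, ω=-0.515
apply F[7]=-1.631 → step 8: x=0.084, v=0.568, θ=0.034, ω=-0.469
apply F[8]=-1.834 → step 9: x=0.095, v=0.529, θ=0.025, ω=-0.422
apply F[9]=-1.910 → step 10: x=0.105, v=0.489, θ=0.017, ω=-0.376
apply F[10]=-1.906 → step 11: x=0.115, v=0.450, θ=0.010, ω=-0.331
apply F[11]=-1.853 → step 12: x=0.123, v=0.412, θ=0.003, ω=-0.290
apply F[12]=-1.773 → step 13: x=0.131, v=0.376, θ=-0.002, ω=-0.252
apply F[13]=-1.678 → step 14: x=0.139, v=0.342, θ=-0.007, ω=-0.218
apply F[14]=-1.578 → step 15: x=0.145, v=0.311, θ=-0.011, ω=-0.187
apply F[15]=-1.477 → step 16: x=0.151, v=0.282, θ=-0.014, ω=-0.159
apply F[16]=-1.378 → step 17: x=0.156, v=0.255, θ=-0.017, ω=-0.134
apply F[17]=-1.285 → step 18: x=0.161, v=0.231, θ=-0.020, ω=-0.112
apply F[18]=-1.197 → step 19: x=0.166, v=0.208, θ=-0.022, ω=-0.092
apply F[19]=-1.116 → step 20: x=0.170, v=0.187, θ=-0.023, ω=-0.075
apply F[20]=-1.040 → step 21: x=0.173, v=0.168, θ=-0.025, ω=-0.060
apply F[21]=-0.969 → step 22: x=0.176, v=0.151, θ=-0.026, ω=-0.047
apply F[22]=-0.905 → step 23: x=0.179, v=0.134, θ=-0.026, ω=-0.035
apply F[23]=-0.846 → step 24: x=0.182, v=0.119, θ=-0.027, ω=-0.025
apply F[24]=-0.792 → step 25: x=0.184, v=0.106, θ=-0.027, ω=-0.016
apply F[25]=-0.741 → step 26: x=0.186, v=0.093, θ=-0.028, ω=-0.008
apply F[26]=-0.695 → step 27: x=0.188, v=0.081, θ=-0.028, ω=-0.001
apply F[27]=-0.652 → step 28: x=0.189, v=0.070, θ=-0.028, ω=0.005
apply F[28]=-0.613 → step 29: x=0.190, v=0.060, θ=-0.028, ω=0.010
apply F[29]=-0.577 → step 30: x=0.192, v=0.050, θ=-0.027, ω=0.014
Max |angle| over trajectory = 0.110 rad = 6.3°.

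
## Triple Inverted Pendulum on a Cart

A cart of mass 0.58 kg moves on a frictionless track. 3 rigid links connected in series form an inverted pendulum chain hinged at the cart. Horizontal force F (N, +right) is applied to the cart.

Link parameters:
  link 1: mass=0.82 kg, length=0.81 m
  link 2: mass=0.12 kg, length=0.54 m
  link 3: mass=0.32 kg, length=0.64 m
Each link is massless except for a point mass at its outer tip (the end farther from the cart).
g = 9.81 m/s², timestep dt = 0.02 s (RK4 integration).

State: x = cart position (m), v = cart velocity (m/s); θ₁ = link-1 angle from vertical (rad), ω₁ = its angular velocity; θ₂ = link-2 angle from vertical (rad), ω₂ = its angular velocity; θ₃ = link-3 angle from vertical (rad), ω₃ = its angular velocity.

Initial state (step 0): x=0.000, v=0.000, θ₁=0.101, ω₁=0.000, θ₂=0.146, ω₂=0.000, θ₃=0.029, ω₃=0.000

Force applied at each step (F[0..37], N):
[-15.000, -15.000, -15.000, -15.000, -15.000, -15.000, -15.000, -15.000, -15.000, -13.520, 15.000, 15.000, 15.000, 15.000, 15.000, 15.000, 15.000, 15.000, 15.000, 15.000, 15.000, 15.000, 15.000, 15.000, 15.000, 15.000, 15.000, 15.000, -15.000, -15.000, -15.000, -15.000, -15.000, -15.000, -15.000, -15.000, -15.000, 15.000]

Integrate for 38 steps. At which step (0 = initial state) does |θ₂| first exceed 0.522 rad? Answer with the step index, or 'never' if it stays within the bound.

Answer: 29

Derivation:
apply F[0]=-15.000 → step 1: x=-0.005, v=-0.547, θ₁=0.108, ω₁=0.693, θ₂=0.147, ω₂=0.092, θ₃=0.028, ω₃=-0.088
apply F[1]=-15.000 → step 2: x=-0.022, v=-1.093, θ₁=0.129, ω₁=1.388, θ₂=0.150, ω₂=0.166, θ₃=0.026, ω₃=-0.163
apply F[2]=-15.000 → step 3: x=-0.049, v=-1.630, θ₁=0.163, ω₁=2.079, θ₂=0.153, ω₂=0.207, θ₃=0.022, ω₃=-0.209
apply F[3]=-15.000 → step 4: x=-0.087, v=-2.147, θ₁=0.212, ω₁=2.751, θ₂=0.158, ω₂=0.208, θ₃=0.018, ω₃=-0.210
apply F[4]=-15.000 → step 5: x=-0.135, v=-2.625, θ₁=0.273, ω₁=3.377, θ₂=0.161, ω₂=0.175, θ₃=0.014, ω₃=-0.149
apply F[5]=-15.000 → step 6: x=-0.192, v=-3.041, θ₁=0.346, ω₁=3.926, θ₂=0.164, ω₂=0.133, θ₃=0.012, ω₃=-0.025
apply F[6]=-15.000 → step 7: x=-0.256, v=-3.380, θ₁=0.430, ω₁=4.376, θ₂=0.167, ω₂=0.118, θ₃=0.013, ω₃=0.153
apply F[7]=-15.000 → step 8: x=-0.326, v=-3.637, θ₁=0.521, ω₁=4.721, θ₂=0.170, ω₂=0.164, θ₃=0.018, ω₃=0.362
apply F[8]=-15.000 → step 9: x=-0.401, v=-3.819, θ₁=0.618, ω₁=4.975, θ₂=0.174, ω₂=0.294, θ₃=0.028, ω₃=0.580
apply F[9]=-13.520 → step 10: x=-0.478, v=-3.908, θ₁=0.719, ω₁=5.136, θ₂=0.182, ω₂=0.499, θ₃=0.041, ω₃=0.778
apply F[10]=+15.000 → step 11: x=-0.552, v=-3.452, θ₁=0.819, ω₁=4.911, θ₂=0.191, ω₂=0.452, θ₃=0.057, ω₃=0.756
apply F[11]=+15.000 → step 12: x=-0.617, v=-3.029, θ₁=0.916, ω₁=4.773, θ₂=0.200, ω₂=0.375, θ₃=0.072, ω₃=0.728
apply F[12]=+15.000 → step 13: x=-0.673, v=-2.624, θ₁=1.011, ω₁=4.706, θ₂=0.206, ω₂=0.275, θ₃=0.086, ω₃=0.699
apply F[13]=+15.000 → step 14: x=-0.722, v=-2.228, θ₁=1.105, ω₁=4.695, θ₂=0.211, ω₂=0.160, θ₃=0.099, ω₃=0.673
apply F[14]=+15.000 → step 15: x=-0.762, v=-1.830, θ₁=1.199, ω₁=4.734, θ₂=0.213, ω₂=0.037, θ₃=0.113, ω₃=0.654
apply F[15]=+15.000 → step 16: x=-0.795, v=-1.426, θ₁=1.294, ω₁=4.819, θ₂=0.212, ω₂=-0.086, θ₃=0.126, ω₃=0.640
apply F[16]=+15.000 → step 17: x=-0.819, v=-1.006, θ₁=1.392, ω₁=4.948, θ₂=0.209, ω₂=-0.199, θ₃=0.138, ω₃=0.633
apply F[17]=+15.000 → step 18: x=-0.835, v=-0.565, θ₁=1.493, ω₁=5.124, θ₂=0.204, ω₂=-0.291, θ₃=0.151, ω₃=0.629
apply F[18]=+15.000 → step 19: x=-0.841, v=-0.093, θ₁=1.597, ω₁=5.352, θ₂=0.198, ω₂=-0.349, θ₃=0.164, ω₃=0.629
apply F[19]=+15.000 → step 20: x=-0.838, v=0.418, θ₁=1.707, ω₁=5.643, θ₂=0.191, ω₂=-0.358, θ₃=0.176, ω₃=0.629
apply F[20]=+15.000 → step 21: x=-0.824, v=0.982, θ₁=1.823, ω₁=6.014, θ₂=0.184, ω₂=-0.295, θ₃=0.189, ω₃=0.629
apply F[21]=+15.000 → step 22: x=-0.799, v=1.617, θ₁=1.948, ω₁=6.491, θ₂=0.180, ω₂=-0.133, θ₃=0.201, ω₃=0.630
apply F[22]=+15.000 → step 23: x=-0.759, v=2.354, θ₁=2.084, ω₁=7.119, θ₂=0.180, ω₂=0.169, θ₃=0.214, ω₃=0.635
apply F[23]=+15.000 → step 24: x=-0.703, v=3.235, θ₁=2.235, ω₁=7.971, θ₂=0.188, ω₂=0.683, θ₃=0.227, ω₃=0.651
apply F[24]=+15.000 → step 25: x=-0.628, v=4.333, θ₁=2.405, ω₁=9.175, θ₂=0.209, ω₂=1.539, θ₃=0.240, ω₃=0.689
apply F[25]=+15.000 → step 26: x=-0.528, v=5.753, θ₁=2.605, ω₁=10.940, θ₂=0.253, ω₂=3.031, θ₃=0.254, ω₃=0.728
apply F[26]=+15.000 → step 27: x=-0.396, v=7.524, θ₁=2.848, ω₁=13.452, θ₂=0.339, ω₂=5.902, θ₃=0.268, ω₃=0.529
apply F[27]=+15.000 → step 28: x=-0.229, v=8.882, θ₁=3.143, ω₁=15.761, θ₂=0.508, ω₂=11.371, θ₃=0.267, ω₃=-0.947
apply F[28]=-15.000 → step 29: x=-0.063, v=7.544, θ₁=3.447, ω₁=14.346, θ₂=0.789, ω₂=16.034, θ₃=0.229, ω₃=-2.380
apply F[29]=-15.000 → step 30: x=0.070, v=5.809, θ₁=3.712, ω₁=12.173, θ₂=1.122, ω₂=16.868, θ₃=0.194, ω₃=-0.705
apply F[30]=-15.000 → step 31: x=0.171, v=4.376, θ₁=3.937, ω₁=10.421, θ₂=1.458, ω₂=16.735, θ₃=0.209, ω₃=2.368
apply F[31]=-15.000 → step 32: x=0.247, v=3.267, θ₁=4.132, ω₁=9.092, θ₂=1.791, ω₂=16.512, θ₃=0.292, ω₃=5.943
apply F[32]=-15.000 → step 33: x=0.304, v=2.390, θ₁=4.303, ω₁=8.042, θ₂=2.116, ω₂=15.925, θ₃=0.448, ω₃=9.562
apply F[33]=-15.000 → step 34: x=0.344, v=1.658, θ₁=4.455, ω₁=7.208, θ₂=2.422, ω₂=14.423, θ₃=0.671, ω₃=12.653
apply F[34]=-15.000 → step 35: x=0.371, v=1.012, θ₁=4.593, ω₁=6.595, θ₂=2.685, ω₂=11.679, θ₃=0.947, ω₃=14.733
apply F[35]=-15.000 → step 36: x=0.385, v=0.422, θ₁=4.720, ω₁=6.194, θ₂=2.882, ω₂=7.862, θ₃=1.253, ω₃=15.803
apply F[36]=-15.000 → step 37: x=0.388, v=-0.124, θ₁=4.841, ω₁=5.928, θ₂=2.995, ω₂=3.412, θ₃=1.576, ω₃=16.425
apply F[37]=+15.000 → step 38: x=0.384, v=-0.184, θ₁=4.957, ω₁=5.593, θ₂=3.023, ω₂=-0.753, θ₃=1.912, ω₃=17.371
|θ₂| = 0.789 > 0.522 first at step 29.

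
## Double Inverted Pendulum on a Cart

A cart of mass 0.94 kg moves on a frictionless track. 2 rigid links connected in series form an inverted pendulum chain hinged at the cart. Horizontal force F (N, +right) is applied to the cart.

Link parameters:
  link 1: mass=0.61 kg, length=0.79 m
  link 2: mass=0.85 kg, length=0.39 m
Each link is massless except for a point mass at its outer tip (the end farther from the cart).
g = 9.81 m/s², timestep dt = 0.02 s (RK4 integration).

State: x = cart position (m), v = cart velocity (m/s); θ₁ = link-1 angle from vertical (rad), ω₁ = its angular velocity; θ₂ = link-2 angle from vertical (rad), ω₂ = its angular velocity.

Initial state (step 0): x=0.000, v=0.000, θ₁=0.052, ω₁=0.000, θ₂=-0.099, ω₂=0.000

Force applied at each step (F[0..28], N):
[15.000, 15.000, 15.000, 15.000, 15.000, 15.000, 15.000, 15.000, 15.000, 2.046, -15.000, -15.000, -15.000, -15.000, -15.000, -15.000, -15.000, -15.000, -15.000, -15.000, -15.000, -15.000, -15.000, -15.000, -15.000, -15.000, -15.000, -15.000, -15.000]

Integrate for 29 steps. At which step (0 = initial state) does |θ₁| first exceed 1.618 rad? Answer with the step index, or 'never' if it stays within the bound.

apply F[0]=+15.000 → step 1: x=0.003, v=0.303, θ₁=0.049, ω₁=-0.317, θ₂=-0.101, ω₂=-0.188
apply F[1]=+15.000 → step 2: x=0.012, v=0.608, θ₁=0.039, ω₁=-0.641, θ₂=-0.106, ω₂=-0.369
apply F[2]=+15.000 → step 3: x=0.027, v=0.918, θ₁=0.023, ω₁=-0.978, θ₂=-0.116, ω₂=-0.534
apply F[3]=+15.000 → step 4: x=0.049, v=1.234, θ₁=0.000, ω₁=-1.335, θ₂=-0.128, ω₂=-0.675
apply F[4]=+15.000 → step 5: x=0.077, v=1.556, θ₁=-0.030, ω₁=-1.715, θ₂=-0.142, ω₂=-0.785
apply F[5]=+15.000 → step 6: x=0.111, v=1.884, θ₁=-0.069, ω₁=-2.121, θ₂=-0.159, ω₂=-0.858
apply F[6]=+15.000 → step 7: x=0.152, v=2.214, θ₁=-0.115, ω₁=-2.550, θ₂=-0.176, ω₂=-0.894
apply F[7]=+15.000 → step 8: x=0.200, v=2.538, θ₁=-0.171, ω₁=-2.989, θ₂=-0.194, ω₂=-0.901
apply F[8]=+15.000 → step 9: x=0.254, v=2.845, θ₁=-0.235, ω₁=-3.419, θ₂=-0.212, ω₂=-0.902
apply F[9]=+2.046 → step 10: x=0.311, v=2.882, θ₁=-0.304, ω₁=-3.529, θ₂=-0.230, ω₂=-0.907
apply F[10]=-15.000 → step 11: x=0.366, v=2.608, θ₁=-0.373, ω₁=-3.300, θ₂=-0.248, ω₂=-0.853
apply F[11]=-15.000 → step 12: x=0.415, v=2.357, θ₁=-0.437, ω₁=-3.133, θ₂=-0.264, ω₂=-0.753
apply F[12]=-15.000 → step 13: x=0.460, v=2.123, θ₁=-0.498, ω₁=-3.022, θ₂=-0.278, ω₂=-0.606
apply F[13]=-15.000 → step 14: x=0.500, v=1.904, θ₁=-0.558, ω₁=-2.960, θ₂=-0.288, ω₂=-0.416
apply F[14]=-15.000 → step 15: x=0.536, v=1.694, θ₁=-0.617, ω₁=-2.938, θ₂=-0.294, ω₂=-0.189
apply F[15]=-15.000 → step 16: x=0.568, v=1.489, θ₁=-0.676, ω₁=-2.951, θ₂=-0.296, ω₂=0.069
apply F[16]=-15.000 → step 17: x=0.596, v=1.287, θ₁=-0.735, ω₁=-2.991, θ₂=-0.291, ω₂=0.353
apply F[17]=-15.000 → step 18: x=0.620, v=1.082, θ₁=-0.796, ω₁=-3.053, θ₂=-0.281, ω₂=0.653
apply F[18]=-15.000 → step 19: x=0.639, v=0.873, θ₁=-0.857, ω₁=-3.130, θ₂=-0.265, ω₂=0.963
apply F[19]=-15.000 → step 20: x=0.654, v=0.657, θ₁=-0.921, ω₁=-3.218, θ₂=-0.243, ω₂=1.275
apply F[20]=-15.000 → step 21: x=0.665, v=0.433, θ₁=-0.986, ω₁=-3.314, θ₂=-0.214, ω₂=1.579
apply F[21]=-15.000 → step 22: x=0.672, v=0.200, θ₁=-1.053, ω₁=-3.416, θ₂=-0.180, ω₂=1.871
apply F[22]=-15.000 → step 23: x=0.673, v=-0.043, θ₁=-1.123, ω₁=-3.521, θ₂=-0.140, ω₂=2.143
apply F[23]=-15.000 → step 24: x=0.670, v=-0.295, θ₁=-1.194, ω₁=-3.631, θ₂=-0.094, ω₂=2.392
apply F[24]=-15.000 → step 25: x=0.661, v=-0.557, θ₁=-1.268, ω₁=-3.748, θ₂=-0.044, ω₂=2.614
apply F[25]=-15.000 → step 26: x=0.648, v=-0.827, θ₁=-1.344, ω₁=-3.872, θ₂=0.010, ω₂=2.805
apply F[26]=-15.000 → step 27: x=0.628, v=-1.107, θ₁=-1.423, ω₁=-4.010, θ₂=0.068, ω₂=2.961
apply F[27]=-15.000 → step 28: x=0.603, v=-1.397, θ₁=-1.505, ω₁=-4.166, θ₂=0.128, ω₂=3.076
apply F[28]=-15.000 → step 29: x=0.572, v=-1.699, θ₁=-1.590, ω₁=-4.347, θ₂=0.191, ω₂=3.144
max |θ₁| = 1.590 ≤ 1.618 over all 30 states.

Answer: never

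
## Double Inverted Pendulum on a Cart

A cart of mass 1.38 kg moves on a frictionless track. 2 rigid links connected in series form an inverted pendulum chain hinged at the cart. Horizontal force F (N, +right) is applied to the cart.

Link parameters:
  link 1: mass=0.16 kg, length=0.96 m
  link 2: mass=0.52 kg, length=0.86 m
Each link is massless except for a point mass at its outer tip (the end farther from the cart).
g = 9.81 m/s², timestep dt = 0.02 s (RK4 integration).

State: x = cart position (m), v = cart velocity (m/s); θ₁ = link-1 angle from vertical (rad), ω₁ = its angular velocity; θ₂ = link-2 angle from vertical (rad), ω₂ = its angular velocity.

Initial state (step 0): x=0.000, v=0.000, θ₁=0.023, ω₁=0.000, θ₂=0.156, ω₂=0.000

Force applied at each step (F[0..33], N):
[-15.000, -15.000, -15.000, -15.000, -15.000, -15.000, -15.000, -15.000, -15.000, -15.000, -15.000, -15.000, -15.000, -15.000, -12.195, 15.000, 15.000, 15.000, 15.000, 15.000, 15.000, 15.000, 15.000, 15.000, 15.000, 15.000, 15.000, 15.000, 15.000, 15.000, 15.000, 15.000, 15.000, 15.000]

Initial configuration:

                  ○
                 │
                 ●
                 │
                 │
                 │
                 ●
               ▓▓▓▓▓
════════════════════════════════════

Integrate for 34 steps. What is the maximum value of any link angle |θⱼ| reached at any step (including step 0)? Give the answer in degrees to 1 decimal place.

apply F[0]=-15.000 → step 1: x=-0.002, v=-0.219, θ₁=0.025, ω₁=0.153, θ₂=0.157, ω₂=0.118
apply F[1]=-15.000 → step 2: x=-0.009, v=-0.439, θ₁=0.029, ω₁=0.308, θ₂=0.161, ω₂=0.235
apply F[2]=-15.000 → step 3: x=-0.020, v=-0.659, θ₁=0.037, ω₁=0.468, θ₂=0.167, ω₂=0.347
apply F[3]=-15.000 → step 4: x=-0.035, v=-0.880, θ₁=0.048, ω₁=0.634, θ₂=0.175, ω₂=0.455
apply F[4]=-15.000 → step 5: x=-0.055, v=-1.102, θ₁=0.062, ω₁=0.808, θ₂=0.185, ω₂=0.554
apply F[5]=-15.000 → step 6: x=-0.079, v=-1.325, θ₁=0.080, ω₁=0.994, θ₂=0.197, ω₂=0.644
apply F[6]=-15.000 → step 7: x=-0.108, v=-1.548, θ₁=0.102, ω₁=1.192, θ₂=0.210, ω₂=0.722
apply F[7]=-15.000 → step 8: x=-0.141, v=-1.773, θ₁=0.128, ω₁=1.405, θ₂=0.225, ω₂=0.786
apply F[8]=-15.000 → step 9: x=-0.179, v=-1.998, θ₁=0.158, ω₁=1.634, θ₂=0.242, ω₂=0.834
apply F[9]=-15.000 → step 10: x=-0.221, v=-2.222, θ₁=0.194, ω₁=1.880, θ₂=0.259, ω₂=0.865
apply F[10]=-15.000 → step 11: x=-0.268, v=-2.446, θ₁=0.234, ω₁=2.140, θ₂=0.276, ω₂=0.880
apply F[11]=-15.000 → step 12: x=-0.319, v=-2.666, θ₁=0.279, ω₁=2.412, θ₂=0.294, ω₂=0.884
apply F[12]=-15.000 → step 13: x=-0.374, v=-2.881, θ₁=0.330, ω₁=2.687, θ₂=0.312, ω₂=0.884
apply F[13]=-15.000 → step 14: x=-0.434, v=-3.090, θ₁=0.387, ω₁=2.954, θ₂=0.329, ω₂=0.895
apply F[14]=-12.195 → step 15: x=-0.498, v=-3.251, θ₁=0.448, ω₁=3.169, θ₂=0.347, ω₂=0.925
apply F[15]=+15.000 → step 16: x=-0.561, v=-3.049, θ₁=0.511, ω₁=3.102, θ₂=0.366, ω₂=0.885
apply F[16]=+15.000 → step 17: x=-0.620, v=-2.850, θ₁=0.572, ω₁=3.068, θ₂=0.383, ω₂=0.826
apply F[17]=+15.000 → step 18: x=-0.675, v=-2.653, θ₁=0.633, ω₁=3.065, θ₂=0.398, ω₂=0.748
apply F[18]=+15.000 → step 19: x=-0.726, v=-2.457, θ₁=0.695, ω₁=3.089, θ₂=0.413, ω₂=0.658
apply F[19]=+15.000 → step 20: x=-0.773, v=-2.262, θ₁=0.757, ω₁=3.135, θ₂=0.425, ω₂=0.559
apply F[20]=+15.000 → step 21: x=-0.816, v=-2.065, θ₁=0.821, ω₁=3.200, θ₂=0.435, ω₂=0.457
apply F[21]=+15.000 → step 22: x=-0.855, v=-1.866, θ₁=0.885, ω₁=3.278, θ₂=0.443, ω₂=0.358
apply F[22]=+15.000 → step 23: x=-0.891, v=-1.664, θ₁=0.952, ω₁=3.367, θ₂=0.449, ω₂=0.269
apply F[23]=+15.000 → step 24: x=-0.922, v=-1.459, θ₁=1.020, ω₁=3.463, θ₂=0.454, ω₂=0.194
apply F[24]=+15.000 → step 25: x=-0.949, v=-1.250, θ₁=1.090, ω₁=3.565, θ₂=0.457, ω₂=0.138
apply F[25]=+15.000 → step 26: x=-0.972, v=-1.038, θ₁=1.163, ω₁=3.672, θ₂=0.460, ω₂=0.105
apply F[26]=+15.000 → step 27: x=-0.990, v=-0.821, θ₁=1.237, ω₁=3.785, θ₂=0.462, ω₂=0.097
apply F[27]=+15.000 → step 28: x=-1.005, v=-0.601, θ₁=1.314, ω₁=3.904, θ₂=0.464, ω₂=0.118
apply F[28]=+15.000 → step 29: x=-1.015, v=-0.377, θ₁=1.393, ω₁=4.030, θ₂=0.466, ω₂=0.172
apply F[29]=+15.000 → step 30: x=-1.020, v=-0.149, θ₁=1.475, ω₁=4.165, θ₂=0.471, ω₂=0.260
apply F[30]=+15.000 → step 31: x=-1.020, v=0.083, θ₁=1.560, ω₁=4.311, θ₂=0.477, ω₂=0.389
apply F[31]=+15.000 → step 32: x=-1.016, v=0.320, θ₁=1.648, ω₁=4.469, θ₂=0.487, ω₂=0.562
apply F[32]=+15.000 → step 33: x=-1.008, v=0.561, θ₁=1.739, ω₁=4.642, θ₂=0.500, ω₂=0.785
apply F[33]=+15.000 → step 34: x=-0.994, v=0.807, θ₁=1.834, ω₁=4.830, θ₂=0.518, ω₂=1.065
Max |angle| over trajectory = 1.834 rad = 105.1°.

Answer: 105.1°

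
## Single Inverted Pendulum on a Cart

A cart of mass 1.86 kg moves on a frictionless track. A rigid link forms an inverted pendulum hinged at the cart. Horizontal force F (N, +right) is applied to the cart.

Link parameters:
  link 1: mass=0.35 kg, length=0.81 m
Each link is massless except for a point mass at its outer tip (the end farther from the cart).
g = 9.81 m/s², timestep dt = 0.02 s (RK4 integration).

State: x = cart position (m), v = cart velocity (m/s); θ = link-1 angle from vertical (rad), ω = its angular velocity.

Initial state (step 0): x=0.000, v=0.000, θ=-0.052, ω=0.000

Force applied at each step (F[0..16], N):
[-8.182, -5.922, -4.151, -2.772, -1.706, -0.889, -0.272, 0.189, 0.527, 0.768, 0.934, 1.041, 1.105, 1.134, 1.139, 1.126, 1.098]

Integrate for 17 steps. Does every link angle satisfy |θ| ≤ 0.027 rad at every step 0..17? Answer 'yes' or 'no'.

apply F[0]=-8.182 → step 1: x=-0.001, v=-0.086, θ=-0.051, ω=0.094
apply F[1]=-5.922 → step 2: x=-0.003, v=-0.148, θ=-0.049, ω=0.158
apply F[2]=-4.151 → step 3: x=-0.007, v=-0.191, θ=-0.045, ω=0.199
apply F[3]=-2.772 → step 4: x=-0.011, v=-0.219, θ=-0.041, ω=0.224
apply F[4]=-1.706 → step 5: x=-0.015, v=-0.236, θ=-0.036, ω=0.235
apply F[5]=-0.889 → step 6: x=-0.020, v=-0.244, θ=-0.031, ω=0.237
apply F[6]=-0.272 → step 7: x=-0.025, v=-0.246, θ=-0.027, ω=0.233
apply F[7]=+0.189 → step 8: x=-0.030, v=-0.243, θ=-0.022, ω=0.223
apply F[8]=+0.527 → step 9: x=-0.035, v=-0.237, θ=-0.018, ω=0.210
apply F[9]=+0.768 → step 10: x=-0.039, v=-0.228, θ=-0.014, ω=0.195
apply F[10]=+0.934 → step 11: x=-0.044, v=-0.217, θ=-0.010, ω=0.180
apply F[11]=+1.041 → step 12: x=-0.048, v=-0.206, θ=-0.007, ω=0.163
apply F[12]=+1.105 → step 13: x=-0.052, v=-0.194, θ=-0.004, ω=0.147
apply F[13]=+1.134 → step 14: x=-0.056, v=-0.182, θ=-0.001, ω=0.132
apply F[14]=+1.139 → step 15: x=-0.059, v=-0.169, θ=0.002, ω=0.117
apply F[15]=+1.126 → step 16: x=-0.062, v=-0.157, θ=0.004, ω=0.103
apply F[16]=+1.098 → step 17: x=-0.066, v=-0.146, θ=0.006, ω=0.089
Max |angle| over trajectory = 0.052 rad; bound = 0.027 → exceeded.

Answer: no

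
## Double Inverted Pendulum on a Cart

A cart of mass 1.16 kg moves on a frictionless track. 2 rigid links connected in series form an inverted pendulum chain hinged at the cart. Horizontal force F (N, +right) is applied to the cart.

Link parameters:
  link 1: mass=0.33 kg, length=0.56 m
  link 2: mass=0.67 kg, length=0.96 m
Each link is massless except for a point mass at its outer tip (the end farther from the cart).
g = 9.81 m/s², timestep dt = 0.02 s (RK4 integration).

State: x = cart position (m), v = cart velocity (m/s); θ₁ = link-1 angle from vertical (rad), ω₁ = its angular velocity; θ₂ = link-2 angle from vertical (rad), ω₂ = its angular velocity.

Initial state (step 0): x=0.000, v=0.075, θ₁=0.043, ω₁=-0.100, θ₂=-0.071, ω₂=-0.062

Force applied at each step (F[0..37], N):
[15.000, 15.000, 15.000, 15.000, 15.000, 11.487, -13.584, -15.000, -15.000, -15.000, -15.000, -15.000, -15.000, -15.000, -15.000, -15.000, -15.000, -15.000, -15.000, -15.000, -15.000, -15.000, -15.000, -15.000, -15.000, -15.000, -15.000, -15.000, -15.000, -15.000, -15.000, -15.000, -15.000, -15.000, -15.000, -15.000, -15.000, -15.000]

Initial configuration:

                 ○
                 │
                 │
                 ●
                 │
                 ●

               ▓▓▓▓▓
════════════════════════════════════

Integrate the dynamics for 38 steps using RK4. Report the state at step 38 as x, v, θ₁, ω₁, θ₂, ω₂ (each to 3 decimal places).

apply F[0]=+15.000 → step 1: x=0.004, v=0.327, θ₁=0.037, ω₁=-0.454, θ₂=-0.073, ω₂=-0.133
apply F[1]=+15.000 → step 2: x=0.013, v=0.580, θ₁=0.025, ω₁=-0.820, θ₂=-0.076, ω₂=-0.198
apply F[2]=+15.000 → step 3: x=0.027, v=0.836, θ₁=0.005, ω₁=-1.210, θ₂=-0.081, ω₂=-0.253
apply F[3]=+15.000 → step 4: x=0.047, v=1.096, θ₁=-0.024, ω₁=-1.632, θ₂=-0.086, ω₂=-0.292
apply F[4]=+15.000 → step 5: x=0.071, v=1.360, θ₁=-0.061, ω₁=-2.092, θ₂=-0.092, ω₂=-0.314
apply F[5]=+11.487 → step 6: x=0.100, v=1.566, θ₁=-0.107, ω₁=-2.483, θ₂=-0.099, ω₂=-0.319
apply F[6]=-13.584 → step 7: x=0.129, v=1.350, θ₁=-0.153, ω₁=-2.162, θ₂=-0.105, ω₂=-0.305
apply F[7]=-15.000 → step 8: x=0.154, v=1.119, θ₁=-0.193, ω₁=-1.861, θ₂=-0.111, ω₂=-0.266
apply F[8]=-15.000 → step 9: x=0.174, v=0.896, θ₁=-0.228, ω₁=-1.616, θ₂=-0.116, ω₂=-0.204
apply F[9]=-15.000 → step 10: x=0.190, v=0.681, θ₁=-0.258, ω₁=-1.422, θ₂=-0.119, ω₂=-0.121
apply F[10]=-15.000 → step 11: x=0.202, v=0.472, θ₁=-0.285, ω₁=-1.273, θ₂=-0.120, ω₂=-0.019
apply F[11]=-15.000 → step 12: x=0.209, v=0.269, θ₁=-0.309, ω₁=-1.164, θ₂=-0.119, ω₂=0.102
apply F[12]=-15.000 → step 13: x=0.212, v=0.069, θ₁=-0.332, ω₁=-1.091, θ₂=-0.116, ω₂=0.240
apply F[13]=-15.000 → step 14: x=0.212, v=-0.128, θ₁=-0.353, ω₁=-1.050, θ₂=-0.110, ω₂=0.394
apply F[14]=-15.000 → step 15: x=0.207, v=-0.322, θ₁=-0.374, ω₁=-1.036, θ₂=-0.100, ω₂=0.563
apply F[15]=-15.000 → step 16: x=0.199, v=-0.515, θ₁=-0.395, ω₁=-1.047, θ₂=-0.087, ω₂=0.746
apply F[16]=-15.000 → step 17: x=0.187, v=-0.708, θ₁=-0.416, ω₁=-1.078, θ₂=-0.070, ω₂=0.943
apply F[17]=-15.000 → step 18: x=0.171, v=-0.901, θ₁=-0.438, ω₁=-1.123, θ₂=-0.049, ω₂=1.151
apply F[18]=-15.000 → step 19: x=0.151, v=-1.095, θ₁=-0.461, ω₁=-1.176, θ₂=-0.024, ω₂=1.368
apply F[19]=-15.000 → step 20: x=0.127, v=-1.291, θ₁=-0.485, ω₁=-1.231, θ₂=0.005, ω₂=1.591
apply F[20]=-15.000 → step 21: x=0.099, v=-1.490, θ₁=-0.510, ω₁=-1.278, θ₂=0.039, ω₂=1.818
apply F[21]=-15.000 → step 22: x=0.067, v=-1.692, θ₁=-0.536, ω₁=-1.312, θ₂=0.078, ω₂=2.046
apply F[22]=-15.000 → step 23: x=0.031, v=-1.897, θ₁=-0.563, ω₁=-1.326, θ₂=0.121, ω₂=2.272
apply F[23]=-15.000 → step 24: x=-0.009, v=-2.105, θ₁=-0.589, ω₁=-1.312, θ₂=0.169, ω₂=2.497
apply F[24]=-15.000 → step 25: x=-0.053, v=-2.316, θ₁=-0.615, ω₁=-1.268, θ₂=0.221, ω₂=2.720
apply F[25]=-15.000 → step 26: x=-0.101, v=-2.528, θ₁=-0.639, ω₁=-1.187, θ₂=0.278, ω₂=2.941
apply F[26]=-15.000 → step 27: x=-0.154, v=-2.742, θ₁=-0.662, ω₁=-1.067, θ₂=0.339, ω₂=3.163
apply F[27]=-15.000 → step 28: x=-0.211, v=-2.957, θ₁=-0.682, ω₁=-0.902, θ₂=0.404, ω₂=3.387
apply F[28]=-15.000 → step 29: x=-0.272, v=-3.171, θ₁=-0.698, ω₁=-0.687, θ₂=0.474, ω₂=3.616
apply F[29]=-15.000 → step 30: x=-0.338, v=-3.385, θ₁=-0.709, ω₁=-0.417, θ₂=0.549, ω₂=3.852
apply F[30]=-15.000 → step 31: x=-0.408, v=-3.598, θ₁=-0.714, ω₁=-0.083, θ₂=0.628, ω₂=4.098
apply F[31]=-15.000 → step 32: x=-0.482, v=-3.810, θ₁=-0.712, ω₁=0.322, θ₂=0.713, ω₂=4.354
apply F[32]=-15.000 → step 33: x=-0.560, v=-4.021, θ₁=-0.701, ω₁=0.809, θ₂=0.803, ω₂=4.620
apply F[33]=-15.000 → step 34: x=-0.643, v=-4.232, θ₁=-0.679, ω₁=1.386, θ₂=0.898, ω₂=4.894
apply F[34]=-15.000 → step 35: x=-0.730, v=-4.445, θ₁=-0.645, ω₁=2.063, θ₂=0.998, ω₂=5.171
apply F[35]=-15.000 → step 36: x=-0.821, v=-4.661, θ₁=-0.596, ω₁=2.847, θ₂=1.105, ω₂=5.436
apply F[36]=-15.000 → step 37: x=-0.916, v=-4.885, θ₁=-0.530, ω₁=3.739, θ₂=1.216, ω₂=5.671
apply F[37]=-15.000 → step 38: x=-1.016, v=-5.121, θ₁=-0.445, ω₁=4.733, θ₂=1.331, ω₂=5.843

Answer: x=-1.016, v=-5.121, θ₁=-0.445, ω₁=4.733, θ₂=1.331, ω₂=5.843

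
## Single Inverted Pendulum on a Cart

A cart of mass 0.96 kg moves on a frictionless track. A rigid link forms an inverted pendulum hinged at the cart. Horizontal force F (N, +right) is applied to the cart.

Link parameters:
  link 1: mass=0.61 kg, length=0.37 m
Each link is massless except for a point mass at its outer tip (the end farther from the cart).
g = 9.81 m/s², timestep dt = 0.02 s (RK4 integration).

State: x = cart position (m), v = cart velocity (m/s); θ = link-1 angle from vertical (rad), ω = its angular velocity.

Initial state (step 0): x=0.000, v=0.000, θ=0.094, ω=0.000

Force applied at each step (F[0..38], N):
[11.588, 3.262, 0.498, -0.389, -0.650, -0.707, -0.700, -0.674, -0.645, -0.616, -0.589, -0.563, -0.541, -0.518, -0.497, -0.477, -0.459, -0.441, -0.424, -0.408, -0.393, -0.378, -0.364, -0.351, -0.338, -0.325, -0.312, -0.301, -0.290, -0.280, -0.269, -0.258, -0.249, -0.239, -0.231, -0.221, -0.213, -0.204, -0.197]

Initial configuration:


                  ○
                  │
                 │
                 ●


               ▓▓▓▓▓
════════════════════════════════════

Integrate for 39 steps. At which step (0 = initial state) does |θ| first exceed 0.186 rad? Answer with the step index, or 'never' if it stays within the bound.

Answer: never

Derivation:
apply F[0]=+11.588 → step 1: x=0.002, v=0.229, θ=0.088, ω=-0.567
apply F[1]=+3.262 → step 2: x=0.007, v=0.286, θ=0.076, ω=-0.679
apply F[2]=+0.498 → step 3: x=0.013, v=0.288, θ=0.063, ω=-0.647
apply F[3]=-0.389 → step 4: x=0.019, v=0.273, θ=0.050, ω=-0.577
apply F[4]=-0.650 → step 5: x=0.024, v=0.254, θ=0.040, ω=-0.502
apply F[5]=-0.707 → step 6: x=0.029, v=0.235, θ=0.030, ω=-0.432
apply F[6]=-0.700 → step 7: x=0.033, v=0.217, θ=0.022, ω=-0.370
apply F[7]=-0.674 → step 8: x=0.038, v=0.201, θ=0.016, ω=-0.315
apply F[8]=-0.645 → step 9: x=0.042, v=0.186, θ=0.010, ω=-0.268
apply F[9]=-0.616 → step 10: x=0.045, v=0.172, θ=0.005, ω=-0.227
apply F[10]=-0.589 → step 11: x=0.048, v=0.160, θ=0.001, ω=-0.192
apply F[11]=-0.563 → step 12: x=0.052, v=0.148, θ=-0.003, ω=-0.161
apply F[12]=-0.541 → step 13: x=0.054, v=0.138, θ=-0.006, ω=-0.135
apply F[13]=-0.518 → step 14: x=0.057, v=0.128, θ=-0.008, ω=-0.112
apply F[14]=-0.497 → step 15: x=0.059, v=0.118, θ=-0.010, ω=-0.092
apply F[15]=-0.477 → step 16: x=0.062, v=0.110, θ=-0.012, ω=-0.075
apply F[16]=-0.459 → step 17: x=0.064, v=0.102, θ=-0.013, ω=-0.060
apply F[17]=-0.441 → step 18: x=0.066, v=0.094, θ=-0.015, ω=-0.047
apply F[18]=-0.424 → step 19: x=0.068, v=0.088, θ=-0.015, ω=-0.037
apply F[19]=-0.408 → step 20: x=0.069, v=0.081, θ=-0.016, ω=-0.027
apply F[20]=-0.393 → step 21: x=0.071, v=0.075, θ=-0.016, ω=-0.019
apply F[21]=-0.378 → step 22: x=0.072, v=0.069, θ=-0.017, ω=-0.012
apply F[22]=-0.364 → step 23: x=0.074, v=0.064, θ=-0.017, ω=-0.006
apply F[23]=-0.351 → step 24: x=0.075, v=0.058, θ=-0.017, ω=-0.001
apply F[24]=-0.338 → step 25: x=0.076, v=0.053, θ=-0.017, ω=0.003
apply F[25]=-0.325 → step 26: x=0.077, v=0.049, θ=-0.017, ω=0.006
apply F[26]=-0.312 → step 27: x=0.078, v=0.044, θ=-0.017, ω=0.009
apply F[27]=-0.301 → step 28: x=0.079, v=0.040, θ=-0.017, ω=0.012
apply F[28]=-0.290 → step 29: x=0.080, v=0.036, θ=-0.016, ω=0.014
apply F[29]=-0.280 → step 30: x=0.080, v=0.032, θ=-0.016, ω=0.016
apply F[30]=-0.269 → step 31: x=0.081, v=0.029, θ=-0.016, ω=0.017
apply F[31]=-0.258 → step 32: x=0.081, v=0.025, θ=-0.015, ω=0.018
apply F[32]=-0.249 → step 33: x=0.082, v=0.022, θ=-0.015, ω=0.019
apply F[33]=-0.239 → step 34: x=0.082, v=0.019, θ=-0.015, ω=0.020
apply F[34]=-0.231 → step 35: x=0.083, v=0.016, θ=-0.014, ω=0.020
apply F[35]=-0.221 → step 36: x=0.083, v=0.013, θ=-0.014, ω=0.020
apply F[36]=-0.213 → step 37: x=0.083, v=0.010, θ=-0.013, ω=0.021
apply F[37]=-0.204 → step 38: x=0.083, v=0.008, θ=-0.013, ω=0.021
apply F[38]=-0.197 → step 39: x=0.083, v=0.005, θ=-0.013, ω=0.021
max |θ| = 0.094 ≤ 0.186 over all 40 states.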